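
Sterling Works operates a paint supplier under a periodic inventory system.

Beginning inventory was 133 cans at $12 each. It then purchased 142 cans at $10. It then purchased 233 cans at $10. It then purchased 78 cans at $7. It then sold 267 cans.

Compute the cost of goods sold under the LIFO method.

Sale 1 (267) [LIFO — newest first]: 78 @ $7 + 189 @ $10 = $2,436
Ending inventory: 133 @ $12 + 142 @ $10 + 44 @ $10 = $3,456

COGS = $2,436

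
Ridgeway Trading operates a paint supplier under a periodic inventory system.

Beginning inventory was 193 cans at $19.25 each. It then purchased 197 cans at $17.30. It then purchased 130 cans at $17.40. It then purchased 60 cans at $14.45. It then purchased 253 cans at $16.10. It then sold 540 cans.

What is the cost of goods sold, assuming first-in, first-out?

Sale 1 (540) [FIFO — oldest first]: 193 @ $19.25 + 197 @ $17.30 + 130 @ $17.40 + 20 @ $14.45 = $9,674.35
Ending inventory: 40 @ $14.45 + 253 @ $16.10 = $4,651.30

COGS = $9,674.35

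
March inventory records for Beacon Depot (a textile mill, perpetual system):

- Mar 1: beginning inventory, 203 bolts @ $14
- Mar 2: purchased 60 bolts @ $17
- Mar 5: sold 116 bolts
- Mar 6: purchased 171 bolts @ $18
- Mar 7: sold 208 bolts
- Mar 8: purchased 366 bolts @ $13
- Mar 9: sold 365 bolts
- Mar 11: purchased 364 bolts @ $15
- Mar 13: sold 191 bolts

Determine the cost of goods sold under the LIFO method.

Mar 5, 116 sold [LIFO — newest first]: 60 @ $17 + 56 @ $14 = $1,804
Mar 7, 208 sold [LIFO — newest first]: 171 @ $18 + 37 @ $14 = $3,596
Mar 9, 365 sold [LIFO — newest first]: 365 @ $13 = $4,745
Mar 13, 191 sold [LIFO — newest first]: 191 @ $15 = $2,865
Total COGS = $1,804 + $3,596 + $4,745 + $2,865 = $13,010
Ending inventory: 110 @ $14 + 1 @ $13 + 173 @ $15 = $4,148

COGS = $13,010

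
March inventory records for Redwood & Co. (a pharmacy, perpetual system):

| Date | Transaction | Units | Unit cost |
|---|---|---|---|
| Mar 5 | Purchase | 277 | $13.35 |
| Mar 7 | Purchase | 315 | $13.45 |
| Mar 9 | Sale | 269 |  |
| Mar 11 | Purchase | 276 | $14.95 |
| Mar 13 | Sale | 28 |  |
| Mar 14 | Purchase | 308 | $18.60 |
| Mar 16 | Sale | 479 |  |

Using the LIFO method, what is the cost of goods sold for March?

COGS = $12,321.90

Mar 9, 269 sold [LIFO — newest first]: 269 @ $13.45 = $3,618.05
Mar 13, 28 sold [LIFO — newest first]: 28 @ $14.95 = $418.60
Mar 16, 479 sold [LIFO — newest first]: 308 @ $18.60 + 171 @ $14.95 = $8,285.25
Total COGS = $3,618.05 + $418.60 + $8,285.25 = $12,321.90
Ending inventory: 277 @ $13.35 + 46 @ $13.45 + 77 @ $14.95 = $5,467.80
Check: goods available $17,789.70 = COGS $12,321.90 + ending $5,467.80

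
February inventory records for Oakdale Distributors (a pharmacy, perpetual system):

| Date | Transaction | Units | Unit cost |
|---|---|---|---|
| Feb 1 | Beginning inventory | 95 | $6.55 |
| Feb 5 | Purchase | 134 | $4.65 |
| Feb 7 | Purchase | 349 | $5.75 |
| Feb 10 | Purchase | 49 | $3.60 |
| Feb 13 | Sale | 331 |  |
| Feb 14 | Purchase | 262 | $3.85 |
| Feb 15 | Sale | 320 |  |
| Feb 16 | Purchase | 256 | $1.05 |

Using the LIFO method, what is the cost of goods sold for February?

Feb 13, 331 sold [LIFO — newest first]: 49 @ $3.60 + 282 @ $5.75 = $1,797.90
Feb 15, 320 sold [LIFO — newest first]: 262 @ $3.85 + 58 @ $5.75 = $1,342.20
Total COGS = $1,797.90 + $1,342.20 = $3,140.10
Ending inventory: 95 @ $6.55 + 134 @ $4.65 + 9 @ $5.75 + 256 @ $1.05 = $1,565.90

COGS = $3,140.10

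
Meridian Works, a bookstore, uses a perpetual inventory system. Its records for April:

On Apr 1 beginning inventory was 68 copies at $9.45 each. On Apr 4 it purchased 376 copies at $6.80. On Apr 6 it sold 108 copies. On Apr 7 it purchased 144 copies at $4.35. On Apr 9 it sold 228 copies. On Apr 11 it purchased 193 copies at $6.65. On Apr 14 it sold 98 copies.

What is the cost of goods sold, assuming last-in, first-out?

Apr 6, 108 sold [LIFO — newest first]: 108 @ $6.80 = $734.40
Apr 9, 228 sold [LIFO — newest first]: 144 @ $4.35 + 84 @ $6.80 = $1,197.60
Apr 14, 98 sold [LIFO — newest first]: 98 @ $6.65 = $651.70
Total COGS = $734.40 + $1,197.60 + $651.70 = $2,583.70
Ending inventory: 68 @ $9.45 + 184 @ $6.80 + 95 @ $6.65 = $2,525.55

COGS = $2,583.70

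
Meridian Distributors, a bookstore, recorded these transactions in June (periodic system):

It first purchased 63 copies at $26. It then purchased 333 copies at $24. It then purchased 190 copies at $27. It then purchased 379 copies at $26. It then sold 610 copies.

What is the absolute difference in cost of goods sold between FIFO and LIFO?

$584

FIFO COGS: 63 @ $26 + 333 @ $24 + 190 @ $27 + 24 @ $26 = $15,384
LIFO COGS: 379 @ $26 + 190 @ $27 + 41 @ $24 = $15,968
Difference = |$15,384 − $15,968| = $584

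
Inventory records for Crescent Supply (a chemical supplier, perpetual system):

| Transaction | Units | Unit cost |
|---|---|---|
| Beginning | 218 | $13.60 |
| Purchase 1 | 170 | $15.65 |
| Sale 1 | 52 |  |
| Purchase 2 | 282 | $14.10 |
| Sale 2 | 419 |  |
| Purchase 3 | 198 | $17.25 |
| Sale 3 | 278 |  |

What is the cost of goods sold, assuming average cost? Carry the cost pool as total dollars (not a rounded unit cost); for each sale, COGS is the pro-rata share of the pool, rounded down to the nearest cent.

COGS = $11,139.23

After Beginning: 218 on hand, pool $2,964.80 (≈ $13.6000 each)
After Purchase 1: 388 on hand, pool $5,625.30 (≈ $14.4982 each)
Sale 1, sell 52: 52/388 × $5,625.30 → $753.90
After Purchase 2: 618 on hand, pool $8,847.60 (≈ $14.3165 each)
Sale 2, sell 419: 419/618 × $8,847.60 → $5,998.61
After Purchase 3: 397 on hand, pool $6,264.49 (≈ $15.7796 each)
Sale 3, sell 278: 278/397 × $6,264.49 → $4,386.72
Total COGS = $753.90 + $5,998.61 + $4,386.72 = $11,139.23
Ending inventory (cost pool remaining) = $1,877.77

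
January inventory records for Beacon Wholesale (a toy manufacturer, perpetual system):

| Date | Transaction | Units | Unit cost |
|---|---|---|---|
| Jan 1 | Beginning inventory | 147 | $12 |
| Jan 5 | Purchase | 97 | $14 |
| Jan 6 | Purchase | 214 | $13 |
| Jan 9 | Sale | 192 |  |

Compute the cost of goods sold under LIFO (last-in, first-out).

COGS = $2,496

Jan 9, 192 sold [LIFO — newest first]: 192 @ $13 = $2,496
Ending inventory: 147 @ $12 + 97 @ $14 + 22 @ $13 = $3,408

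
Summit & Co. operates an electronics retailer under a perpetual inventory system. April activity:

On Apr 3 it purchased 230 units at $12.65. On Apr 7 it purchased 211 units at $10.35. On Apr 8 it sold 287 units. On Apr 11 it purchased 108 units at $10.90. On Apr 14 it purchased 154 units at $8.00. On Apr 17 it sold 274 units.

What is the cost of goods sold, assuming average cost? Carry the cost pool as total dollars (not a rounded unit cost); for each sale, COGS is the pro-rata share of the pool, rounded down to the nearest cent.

After Apr 3: 230 on hand, pool $2,909.50 (≈ $12.6500 each)
After Apr 7: 441 on hand, pool $5,093.35 (≈ $11.5495 each)
Apr 8, sell 287: 287/441 × $5,093.35 → $3,314.71
After Apr 11: 262 on hand, pool $2,955.84 (≈ $11.2818 each)
After Apr 14: 416 on hand, pool $4,187.84 (≈ $10.0669 each)
Apr 17, sell 274: 274/416 × $4,187.84 → $2,758.33
Total COGS = $3,314.71 + $2,758.33 = $6,073.04
Ending inventory (cost pool remaining) = $1,429.51

COGS = $6,073.04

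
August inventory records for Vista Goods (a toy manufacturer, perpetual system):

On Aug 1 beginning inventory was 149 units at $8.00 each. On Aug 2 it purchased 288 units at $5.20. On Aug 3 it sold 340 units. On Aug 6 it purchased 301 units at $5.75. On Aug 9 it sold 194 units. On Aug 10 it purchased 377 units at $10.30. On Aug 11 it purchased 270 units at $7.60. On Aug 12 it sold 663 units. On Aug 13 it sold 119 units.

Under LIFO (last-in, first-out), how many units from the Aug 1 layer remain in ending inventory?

69

Aug 3, 340 sold [LIFO — newest first]: 288 @ $5.20 + 52 @ $8.00 = $1,913.60
Aug 9, 194 sold [LIFO — newest first]: 194 @ $5.75 = $1,115.50
Aug 12, 663 sold [LIFO — newest first]: 270 @ $7.60 + 377 @ $10.30 + 16 @ $5.75 = $6,027.10
Aug 13, 119 sold [LIFO — newest first]: 91 @ $5.75 + 28 @ $8.00 = $747.25
Total COGS = $1,913.60 + $1,115.50 + $6,027.10 + $747.25 = $9,803.45
Ending inventory: 69 @ $8.00 = $552.00
Check: goods available $10,355.45 = COGS $9,803.45 + ending $552.00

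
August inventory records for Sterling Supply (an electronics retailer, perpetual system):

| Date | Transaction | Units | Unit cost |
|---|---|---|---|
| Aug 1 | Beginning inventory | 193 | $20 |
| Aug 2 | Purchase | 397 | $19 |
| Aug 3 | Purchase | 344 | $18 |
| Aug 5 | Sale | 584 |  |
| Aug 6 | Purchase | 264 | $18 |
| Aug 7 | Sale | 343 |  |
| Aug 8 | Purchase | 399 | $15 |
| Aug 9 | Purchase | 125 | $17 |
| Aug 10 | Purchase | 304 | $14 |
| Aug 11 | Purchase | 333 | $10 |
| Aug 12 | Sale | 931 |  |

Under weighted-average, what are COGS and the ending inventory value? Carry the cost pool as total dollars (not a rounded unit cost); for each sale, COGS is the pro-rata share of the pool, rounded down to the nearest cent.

COGS = $30,799.66; ending inventory = $7,243.34

After Aug 1: 193 on hand, pool $3,860.00 (≈ $20.0000 each)
After Aug 2: 590 on hand, pool $11,403.00 (≈ $19.3271 each)
After Aug 3: 934 on hand, pool $17,595.00 (≈ $18.8383 each)
Aug 5, sell 584: 584/934 × $17,595.00 → $11,001.58
After Aug 6: 614 on hand, pool $11,345.42 (≈ $18.4779 each)
Aug 7, sell 343: 343/614 × $11,345.42 → $6,337.91
After Aug 8: 670 on hand, pool $10,992.51 (≈ $16.4067 each)
After Aug 9: 795 on hand, pool $13,117.51 (≈ $16.5000 each)
After Aug 10: 1099 on hand, pool $17,373.51 (≈ $15.8085 each)
After Aug 11: 1432 on hand, pool $20,703.51 (≈ $14.4578 each)
Aug 12, sell 931: 931/1432 × $20,703.51 → $13,460.17
Total COGS = $11,001.58 + $6,337.91 + $13,460.17 = $30,799.66
Ending inventory (cost pool remaining) = $7,243.34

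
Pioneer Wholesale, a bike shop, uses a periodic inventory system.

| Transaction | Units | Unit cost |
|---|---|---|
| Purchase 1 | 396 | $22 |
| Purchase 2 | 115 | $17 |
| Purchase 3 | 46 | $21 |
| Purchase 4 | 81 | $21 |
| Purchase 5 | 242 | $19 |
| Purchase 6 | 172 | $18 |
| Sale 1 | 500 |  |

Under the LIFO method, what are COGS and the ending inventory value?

COGS = $9,500; ending inventory = $11,528

Sale 1 (500) [LIFO — newest first]: 172 @ $18 + 242 @ $19 + 81 @ $21 + 5 @ $21 = $9,500
Ending inventory: 396 @ $22 + 115 @ $17 + 41 @ $21 = $11,528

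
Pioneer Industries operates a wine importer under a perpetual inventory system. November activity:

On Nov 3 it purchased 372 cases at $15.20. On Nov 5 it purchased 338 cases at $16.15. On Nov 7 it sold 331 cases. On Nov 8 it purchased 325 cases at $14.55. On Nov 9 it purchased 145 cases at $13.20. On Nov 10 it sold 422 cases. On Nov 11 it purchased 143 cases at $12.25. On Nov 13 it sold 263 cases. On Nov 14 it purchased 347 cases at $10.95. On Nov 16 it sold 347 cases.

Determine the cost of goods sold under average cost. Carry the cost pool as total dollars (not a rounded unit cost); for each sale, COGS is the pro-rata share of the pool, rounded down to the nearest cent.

COGS = $19,481.72

After Nov 3: 372 on hand, pool $5,654.40 (≈ $15.2000 each)
After Nov 5: 710 on hand, pool $11,113.10 (≈ $15.6523 each)
Nov 7, sell 331: 331/710 × $11,113.10 → $5,180.89
After Nov 8: 704 on hand, pool $10,660.96 (≈ $15.1434 each)
After Nov 9: 849 on hand, pool $12,574.96 (≈ $14.8115 each)
Nov 10, sell 422: 422/849 × $12,574.96 → $6,250.45
After Nov 11: 570 on hand, pool $8,076.26 (≈ $14.1689 each)
Nov 13, sell 263: 263/570 × $8,076.26 → $3,726.41
After Nov 14: 654 on hand, pool $8,149.50 (≈ $12.4610 each)
Nov 16, sell 347: 347/654 × $8,149.50 → $4,323.97
Total COGS = $5,180.89 + $6,250.45 + $3,726.41 + $4,323.97 = $19,481.72
Ending inventory (cost pool remaining) = $3,825.53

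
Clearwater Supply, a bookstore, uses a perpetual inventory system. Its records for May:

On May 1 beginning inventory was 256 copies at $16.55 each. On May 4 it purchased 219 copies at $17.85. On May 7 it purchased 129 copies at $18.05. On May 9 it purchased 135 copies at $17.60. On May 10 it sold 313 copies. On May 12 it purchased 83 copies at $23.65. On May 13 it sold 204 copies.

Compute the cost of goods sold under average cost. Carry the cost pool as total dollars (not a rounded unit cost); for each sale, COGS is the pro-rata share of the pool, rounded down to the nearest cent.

After May 1: 256 on hand, pool $4,236.80 (≈ $16.5500 each)
After May 4: 475 on hand, pool $8,145.95 (≈ $17.1494 each)
After May 7: 604 on hand, pool $10,474.40 (≈ $17.3417 each)
After May 9: 739 on hand, pool $12,850.40 (≈ $17.3889 each)
May 10, sell 313: 313/739 × $12,850.40 → $5,442.72
After May 12: 509 on hand, pool $9,370.63 (≈ $18.4099 each)
May 13, sell 204: 204/509 × $9,370.63 → $3,755.61
Total COGS = $5,442.72 + $3,755.61 = $9,198.33
Ending inventory (cost pool remaining) = $5,615.02
Check: goods available $14,813.35 = COGS $9,198.33 + ending $5,615.02

COGS = $9,198.33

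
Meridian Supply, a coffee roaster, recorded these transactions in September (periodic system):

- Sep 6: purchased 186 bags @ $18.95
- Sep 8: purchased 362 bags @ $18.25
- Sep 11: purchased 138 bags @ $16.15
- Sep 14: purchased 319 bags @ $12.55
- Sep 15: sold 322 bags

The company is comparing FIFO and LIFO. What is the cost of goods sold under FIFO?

FIFO COGS: 186 @ $18.95 + 136 @ $18.25 = $6,006.70
LIFO COGS: 319 @ $12.55 + 3 @ $16.15 = $4,051.90

COGS = $6,006.70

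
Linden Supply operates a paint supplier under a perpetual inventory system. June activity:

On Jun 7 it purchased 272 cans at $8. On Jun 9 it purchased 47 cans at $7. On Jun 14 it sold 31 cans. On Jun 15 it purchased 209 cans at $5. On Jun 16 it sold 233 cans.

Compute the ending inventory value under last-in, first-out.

Ending inventory = $2,112

Jun 14, 31 sold [LIFO — newest first]: 31 @ $7 = $217
Jun 16, 233 sold [LIFO — newest first]: 209 @ $5 + 16 @ $7 + 8 @ $8 = $1,221
Total COGS = $217 + $1,221 = $1,438
Ending inventory: 264 @ $8 = $2,112
Check: goods available $3,550 = COGS $1,438 + ending $2,112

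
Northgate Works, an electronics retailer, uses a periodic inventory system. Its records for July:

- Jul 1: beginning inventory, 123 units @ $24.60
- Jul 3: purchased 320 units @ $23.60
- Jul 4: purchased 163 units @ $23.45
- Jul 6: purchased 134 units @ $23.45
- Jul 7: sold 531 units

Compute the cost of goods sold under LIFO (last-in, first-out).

Jul 7, 531 sold [LIFO — newest first]: 134 @ $23.45 + 163 @ $23.45 + 234 @ $23.60 = $12,487.05
Ending inventory: 123 @ $24.60 + 86 @ $23.60 = $5,055.40

COGS = $12,487.05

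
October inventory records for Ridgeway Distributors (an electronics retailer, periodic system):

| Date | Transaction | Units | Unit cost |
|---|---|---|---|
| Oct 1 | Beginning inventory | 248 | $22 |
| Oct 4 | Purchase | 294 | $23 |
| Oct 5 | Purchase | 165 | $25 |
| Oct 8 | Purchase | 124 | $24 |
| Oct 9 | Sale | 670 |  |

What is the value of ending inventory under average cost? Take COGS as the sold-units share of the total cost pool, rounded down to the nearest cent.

Ending inventory = $3,742.92

Oct 9, sell 670: 670/831 × $19,319.00 → $15,576.08
Ending inventory (cost pool remaining) = $3,742.92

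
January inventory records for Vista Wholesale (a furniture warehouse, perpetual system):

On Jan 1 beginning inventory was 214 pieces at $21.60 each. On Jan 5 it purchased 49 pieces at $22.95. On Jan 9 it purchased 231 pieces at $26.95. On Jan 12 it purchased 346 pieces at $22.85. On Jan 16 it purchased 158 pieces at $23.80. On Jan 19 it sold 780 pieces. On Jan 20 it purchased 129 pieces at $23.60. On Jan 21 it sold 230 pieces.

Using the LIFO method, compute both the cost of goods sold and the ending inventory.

COGS = $24,156.10; ending inventory = $2,527.20

Jan 19, 780 sold [LIFO — newest first]: 158 @ $23.80 + 346 @ $22.85 + 231 @ $26.95 + 45 @ $22.95 = $18,924.70
Jan 21, 230 sold [LIFO — newest first]: 129 @ $23.60 + 4 @ $22.95 + 97 @ $21.60 = $5,231.40
Total COGS = $18,924.70 + $5,231.40 = $24,156.10
Ending inventory: 117 @ $21.60 = $2,527.20
Check: goods available $26,683.30 = COGS $24,156.10 + ending $2,527.20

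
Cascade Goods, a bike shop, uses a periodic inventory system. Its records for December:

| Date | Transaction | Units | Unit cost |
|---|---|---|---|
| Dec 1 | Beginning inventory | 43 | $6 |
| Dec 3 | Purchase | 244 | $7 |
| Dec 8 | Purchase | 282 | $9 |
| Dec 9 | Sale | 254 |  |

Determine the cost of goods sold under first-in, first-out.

Dec 9, 254 sold [FIFO — oldest first]: 43 @ $6 + 211 @ $7 = $1,735
Ending inventory: 33 @ $7 + 282 @ $9 = $2,769
Check: goods available $4,504 = COGS $1,735 + ending $2,769

COGS = $1,735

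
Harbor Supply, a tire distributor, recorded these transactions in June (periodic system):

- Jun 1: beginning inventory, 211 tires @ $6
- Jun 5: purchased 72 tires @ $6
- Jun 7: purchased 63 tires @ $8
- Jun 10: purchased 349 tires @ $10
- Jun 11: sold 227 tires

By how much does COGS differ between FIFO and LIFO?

FIFO COGS: 211 @ $6 + 16 @ $6 = $1,362
LIFO COGS: 227 @ $10 = $2,270
Difference = |$1,362 − $2,270| = $908

$908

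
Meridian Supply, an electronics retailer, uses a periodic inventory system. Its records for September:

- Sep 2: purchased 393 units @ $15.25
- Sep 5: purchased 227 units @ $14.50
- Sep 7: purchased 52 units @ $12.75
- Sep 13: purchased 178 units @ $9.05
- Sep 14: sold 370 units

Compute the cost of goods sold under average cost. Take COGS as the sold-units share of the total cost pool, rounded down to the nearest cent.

Sep 14, sell 370: 370/850 × $11,558.65 → $5,031.41
Ending inventory (cost pool remaining) = $6,527.24
Check: goods available $11,558.65 = COGS $5,031.41 + ending $6,527.24

COGS = $5,031.41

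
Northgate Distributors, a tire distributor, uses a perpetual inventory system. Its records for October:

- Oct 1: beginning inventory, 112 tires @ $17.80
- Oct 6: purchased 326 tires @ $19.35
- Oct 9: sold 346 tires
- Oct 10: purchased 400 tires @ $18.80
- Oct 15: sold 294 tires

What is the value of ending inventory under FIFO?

Ending inventory = $3,722.40

Oct 9, 346 sold [FIFO — oldest first]: 112 @ $17.80 + 234 @ $19.35 = $6,521.50
Oct 15, 294 sold [FIFO — oldest first]: 92 @ $19.35 + 202 @ $18.80 = $5,577.80
Total COGS = $6,521.50 + $5,577.80 = $12,099.30
Ending inventory: 198 @ $18.80 = $3,722.40
Check: goods available $15,821.70 = COGS $12,099.30 + ending $3,722.40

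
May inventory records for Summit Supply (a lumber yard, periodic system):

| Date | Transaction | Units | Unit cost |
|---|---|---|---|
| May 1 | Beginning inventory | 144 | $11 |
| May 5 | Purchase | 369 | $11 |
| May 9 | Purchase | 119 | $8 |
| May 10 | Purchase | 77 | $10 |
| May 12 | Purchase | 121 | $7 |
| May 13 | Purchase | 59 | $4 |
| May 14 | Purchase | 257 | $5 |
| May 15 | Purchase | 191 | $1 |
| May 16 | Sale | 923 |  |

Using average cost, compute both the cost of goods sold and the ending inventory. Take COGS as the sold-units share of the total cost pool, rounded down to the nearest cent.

COGS = $6,851.04; ending inventory = $3,072.96

May 16, sell 923: 923/1337 × $9,924.00 → $6,851.04
Ending inventory (cost pool remaining) = $3,072.96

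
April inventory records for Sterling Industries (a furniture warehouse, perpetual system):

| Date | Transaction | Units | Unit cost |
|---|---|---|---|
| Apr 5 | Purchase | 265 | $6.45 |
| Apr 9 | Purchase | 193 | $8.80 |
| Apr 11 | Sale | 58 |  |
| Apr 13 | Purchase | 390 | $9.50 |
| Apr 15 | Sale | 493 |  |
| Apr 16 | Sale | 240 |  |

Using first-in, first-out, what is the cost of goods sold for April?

COGS = $6,571.15

Apr 11, 58 sold [FIFO — oldest first]: 58 @ $6.45 = $374.10
Apr 15, 493 sold [FIFO — oldest first]: 207 @ $6.45 + 193 @ $8.80 + 93 @ $9.50 = $3,917.05
Apr 16, 240 sold [FIFO — oldest first]: 240 @ $9.50 = $2,280.00
Total COGS = $374.10 + $3,917.05 + $2,280.00 = $6,571.15
Ending inventory: 57 @ $9.50 = $541.50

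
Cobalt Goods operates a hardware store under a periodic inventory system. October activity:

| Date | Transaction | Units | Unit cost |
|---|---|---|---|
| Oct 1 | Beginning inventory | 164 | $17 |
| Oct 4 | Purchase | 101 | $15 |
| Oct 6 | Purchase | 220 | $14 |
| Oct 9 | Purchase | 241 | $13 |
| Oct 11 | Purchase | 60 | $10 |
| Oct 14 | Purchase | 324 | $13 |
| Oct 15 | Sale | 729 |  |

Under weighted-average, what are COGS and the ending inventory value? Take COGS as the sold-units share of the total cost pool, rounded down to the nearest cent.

COGS = $10,066.76; ending inventory = $5,261.24

Oct 15, sell 729: 729/1110 × $15,328.00 → $10,066.76
Ending inventory (cost pool remaining) = $5,261.24
Check: goods available $15,328.00 = COGS $10,066.76 + ending $5,261.24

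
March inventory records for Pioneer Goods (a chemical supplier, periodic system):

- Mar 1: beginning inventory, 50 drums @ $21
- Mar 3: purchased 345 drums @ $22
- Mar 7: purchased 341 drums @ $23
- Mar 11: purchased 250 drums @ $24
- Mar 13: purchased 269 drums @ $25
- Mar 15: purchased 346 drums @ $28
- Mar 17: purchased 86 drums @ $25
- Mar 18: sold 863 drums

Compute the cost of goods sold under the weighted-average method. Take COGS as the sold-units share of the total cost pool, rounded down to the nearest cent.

COGS = $20,997.44

Mar 18, sell 863: 863/1687 × $41,046.00 → $20,997.44
Ending inventory (cost pool remaining) = $20,048.56
Check: goods available $41,046.00 = COGS $20,997.44 + ending $20,048.56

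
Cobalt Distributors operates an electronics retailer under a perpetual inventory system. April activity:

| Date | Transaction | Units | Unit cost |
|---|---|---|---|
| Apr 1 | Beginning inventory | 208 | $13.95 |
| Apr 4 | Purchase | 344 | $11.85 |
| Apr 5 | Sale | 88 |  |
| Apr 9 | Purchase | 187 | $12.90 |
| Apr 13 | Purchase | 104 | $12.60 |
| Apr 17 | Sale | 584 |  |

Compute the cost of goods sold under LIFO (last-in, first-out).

COGS = $8,315.25

Apr 5, 88 sold [LIFO — newest first]: 88 @ $11.85 = $1,042.80
Apr 17, 584 sold [LIFO — newest first]: 104 @ $12.60 + 187 @ $12.90 + 256 @ $11.85 + 37 @ $13.95 = $7,272.45
Total COGS = $1,042.80 + $7,272.45 = $8,315.25
Ending inventory: 171 @ $13.95 = $2,385.45
Check: goods available $10,700.70 = COGS $8,315.25 + ending $2,385.45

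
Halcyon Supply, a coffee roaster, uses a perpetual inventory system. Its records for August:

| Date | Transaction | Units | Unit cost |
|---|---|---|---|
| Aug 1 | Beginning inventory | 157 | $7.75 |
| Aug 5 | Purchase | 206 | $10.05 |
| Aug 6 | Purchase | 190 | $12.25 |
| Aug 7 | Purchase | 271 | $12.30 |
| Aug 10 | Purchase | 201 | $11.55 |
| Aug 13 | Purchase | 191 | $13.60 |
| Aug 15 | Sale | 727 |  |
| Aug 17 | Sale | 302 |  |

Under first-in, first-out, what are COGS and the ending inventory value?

COGS = $11,323.80; ending inventory = $2,543.20

Aug 15, 727 sold [FIFO — oldest first]: 157 @ $7.75 + 206 @ $10.05 + 190 @ $12.25 + 174 @ $12.30 = $7,754.75
Aug 17, 302 sold [FIFO — oldest first]: 97 @ $12.30 + 201 @ $11.55 + 4 @ $13.60 = $3,569.05
Total COGS = $7,754.75 + $3,569.05 = $11,323.80
Ending inventory: 187 @ $13.60 = $2,543.20
Check: goods available $13,867.00 = COGS $11,323.80 + ending $2,543.20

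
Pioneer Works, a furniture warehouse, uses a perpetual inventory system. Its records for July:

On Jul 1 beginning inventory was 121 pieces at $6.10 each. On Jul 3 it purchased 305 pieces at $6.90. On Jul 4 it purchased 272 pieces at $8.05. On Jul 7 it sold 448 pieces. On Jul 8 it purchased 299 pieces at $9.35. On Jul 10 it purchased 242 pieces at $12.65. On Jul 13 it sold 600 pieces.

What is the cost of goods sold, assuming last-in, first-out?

COGS = $9,668.05

Jul 7, 448 sold [LIFO — newest first]: 272 @ $8.05 + 176 @ $6.90 = $3,404.00
Jul 13, 600 sold [LIFO — newest first]: 242 @ $12.65 + 299 @ $9.35 + 59 @ $6.90 = $6,264.05
Total COGS = $3,404.00 + $6,264.05 = $9,668.05
Ending inventory: 121 @ $6.10 + 70 @ $6.90 = $1,221.10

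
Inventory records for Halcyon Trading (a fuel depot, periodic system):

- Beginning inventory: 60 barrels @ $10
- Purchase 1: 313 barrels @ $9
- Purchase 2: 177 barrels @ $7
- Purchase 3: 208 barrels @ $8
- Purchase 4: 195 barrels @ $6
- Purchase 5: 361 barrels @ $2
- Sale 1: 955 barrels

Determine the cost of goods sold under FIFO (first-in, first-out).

COGS = $7,494

Sale 1 (955) [FIFO — oldest first]: 60 @ $10 + 313 @ $9 + 177 @ $7 + 208 @ $8 + 195 @ $6 + 2 @ $2 = $7,494
Ending inventory: 359 @ $2 = $718
Check: goods available $8,212 = COGS $7,494 + ending $718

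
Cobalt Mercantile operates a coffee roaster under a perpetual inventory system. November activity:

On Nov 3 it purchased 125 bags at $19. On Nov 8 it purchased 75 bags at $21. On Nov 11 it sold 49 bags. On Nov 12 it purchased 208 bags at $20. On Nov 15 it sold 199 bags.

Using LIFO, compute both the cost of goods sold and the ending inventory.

Nov 11, 49 sold [LIFO — newest first]: 49 @ $21 = $1,029
Nov 15, 199 sold [LIFO — newest first]: 199 @ $20 = $3,980
Total COGS = $1,029 + $3,980 = $5,009
Ending inventory: 125 @ $19 + 26 @ $21 + 9 @ $20 = $3,101
Check: goods available $8,110 = COGS $5,009 + ending $3,101

COGS = $5,009; ending inventory = $3,101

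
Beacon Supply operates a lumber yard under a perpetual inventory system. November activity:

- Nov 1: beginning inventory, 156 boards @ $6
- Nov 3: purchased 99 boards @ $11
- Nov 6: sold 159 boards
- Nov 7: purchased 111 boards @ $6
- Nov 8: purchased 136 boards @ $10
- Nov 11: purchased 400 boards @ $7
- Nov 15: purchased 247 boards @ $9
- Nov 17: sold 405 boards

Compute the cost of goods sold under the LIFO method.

COGS = $4,778

Nov 6, 159 sold [LIFO — newest first]: 99 @ $11 + 60 @ $6 = $1,449
Nov 17, 405 sold [LIFO — newest first]: 247 @ $9 + 158 @ $7 = $3,329
Total COGS = $1,449 + $3,329 = $4,778
Ending inventory: 96 @ $6 + 111 @ $6 + 136 @ $10 + 242 @ $7 = $4,296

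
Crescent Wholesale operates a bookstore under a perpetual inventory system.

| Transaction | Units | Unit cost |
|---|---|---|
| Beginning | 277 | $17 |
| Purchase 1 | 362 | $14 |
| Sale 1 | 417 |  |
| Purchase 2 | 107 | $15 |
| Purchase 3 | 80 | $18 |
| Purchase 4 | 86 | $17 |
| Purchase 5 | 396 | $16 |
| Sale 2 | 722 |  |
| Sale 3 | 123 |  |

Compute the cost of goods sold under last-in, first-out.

Sale 1 (417) [LIFO — newest first]: 362 @ $14 + 55 @ $17 = $6,003
Sale 2 (722) [LIFO — newest first]: 396 @ $16 + 86 @ $17 + 80 @ $18 + 107 @ $15 + 53 @ $17 = $11,744
Sale 3 (123) [LIFO — newest first]: 123 @ $17 = $2,091
Total COGS = $6,003 + $11,744 + $2,091 = $19,838
Ending inventory: 46 @ $17 = $782
Check: goods available $20,620 = COGS $19,838 + ending $782

COGS = $19,838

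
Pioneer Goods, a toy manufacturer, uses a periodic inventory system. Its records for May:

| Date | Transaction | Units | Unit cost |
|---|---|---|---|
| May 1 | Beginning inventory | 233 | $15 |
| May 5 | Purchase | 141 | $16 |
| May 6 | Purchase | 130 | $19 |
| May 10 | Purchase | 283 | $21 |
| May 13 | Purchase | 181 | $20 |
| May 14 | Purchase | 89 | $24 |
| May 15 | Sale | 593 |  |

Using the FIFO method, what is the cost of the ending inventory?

May 15, 593 sold [FIFO — oldest first]: 233 @ $15 + 141 @ $16 + 130 @ $19 + 89 @ $21 = $10,090
Ending inventory: 194 @ $21 + 181 @ $20 + 89 @ $24 = $9,830
Check: goods available $19,920 = COGS $10,090 + ending $9,830

Ending inventory = $9,830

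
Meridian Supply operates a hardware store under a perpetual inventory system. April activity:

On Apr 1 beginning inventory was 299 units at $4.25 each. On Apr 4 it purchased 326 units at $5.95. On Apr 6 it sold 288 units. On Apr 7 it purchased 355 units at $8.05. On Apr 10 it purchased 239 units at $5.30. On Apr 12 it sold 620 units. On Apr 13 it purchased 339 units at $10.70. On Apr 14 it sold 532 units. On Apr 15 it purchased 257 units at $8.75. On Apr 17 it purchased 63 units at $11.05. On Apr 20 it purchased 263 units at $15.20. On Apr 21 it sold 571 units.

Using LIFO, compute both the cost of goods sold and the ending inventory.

COGS = $17,298.20; ending inventory = $606.50

Apr 6, 288 sold [LIFO — newest first]: 288 @ $5.95 = $1,713.60
Apr 12, 620 sold [LIFO — newest first]: 239 @ $5.30 + 355 @ $8.05 + 26 @ $5.95 = $4,279.15
Apr 14, 532 sold [LIFO — newest first]: 339 @ $10.70 + 12 @ $5.95 + 181 @ $4.25 = $4,467.95
Apr 21, 571 sold [LIFO — newest first]: 263 @ $15.20 + 63 @ $11.05 + 245 @ $8.75 = $6,837.50
Total COGS = $1,713.60 + $4,279.15 + $4,467.95 + $6,837.50 = $17,298.20
Ending inventory: 118 @ $4.25 + 12 @ $8.75 = $606.50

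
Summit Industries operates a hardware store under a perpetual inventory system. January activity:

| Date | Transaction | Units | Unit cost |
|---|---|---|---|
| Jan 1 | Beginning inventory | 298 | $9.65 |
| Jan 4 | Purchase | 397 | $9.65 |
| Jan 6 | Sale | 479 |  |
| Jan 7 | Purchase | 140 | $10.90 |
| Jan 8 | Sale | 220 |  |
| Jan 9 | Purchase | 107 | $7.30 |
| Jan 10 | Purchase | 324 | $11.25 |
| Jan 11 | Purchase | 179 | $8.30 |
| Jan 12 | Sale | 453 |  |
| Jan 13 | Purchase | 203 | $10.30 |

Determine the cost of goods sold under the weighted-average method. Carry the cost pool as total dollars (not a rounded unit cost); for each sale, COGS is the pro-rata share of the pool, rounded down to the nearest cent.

COGS = $11,280.90

After Jan 1: 298 on hand, pool $2,875.70 (≈ $9.6500 each)
After Jan 4: 695 on hand, pool $6,706.75 (≈ $9.6500 each)
Jan 6, sell 479: 479/695 × $6,706.75 → $4,622.35
After Jan 7: 356 on hand, pool $3,610.40 (≈ $10.1416 each)
Jan 8, sell 220: 220/356 × $3,610.40 → $2,231.14
After Jan 9: 243 on hand, pool $2,160.36 (≈ $8.8904 each)
After Jan 10: 567 on hand, pool $5,805.36 (≈ $10.2387 each)
After Jan 11: 746 on hand, pool $7,291.06 (≈ $9.7735 each)
Jan 12, sell 453: 453/746 × $7,291.06 → $4,427.41
After Jan 13: 496 on hand, pool $4,954.55 (≈ $9.9890 each)
Total COGS = $4,622.35 + $2,231.14 + $4,427.41 = $11,280.90
Ending inventory (cost pool remaining) = $4,954.55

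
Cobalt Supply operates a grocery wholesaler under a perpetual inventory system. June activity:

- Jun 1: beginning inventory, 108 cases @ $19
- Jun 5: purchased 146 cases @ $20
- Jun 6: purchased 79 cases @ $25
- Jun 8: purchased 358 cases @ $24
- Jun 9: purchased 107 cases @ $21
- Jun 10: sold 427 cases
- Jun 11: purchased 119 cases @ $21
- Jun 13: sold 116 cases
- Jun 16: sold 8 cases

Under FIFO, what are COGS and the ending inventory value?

COGS = $12,179; ending inventory = $8,106

Jun 10, 427 sold [FIFO — oldest first]: 108 @ $19 + 146 @ $20 + 79 @ $25 + 94 @ $24 = $9,203
Jun 13, 116 sold [FIFO — oldest first]: 116 @ $24 = $2,784
Jun 16, 8 sold [FIFO — oldest first]: 8 @ $24 = $192
Total COGS = $9,203 + $2,784 + $192 = $12,179
Ending inventory: 140 @ $24 + 107 @ $21 + 119 @ $21 = $8,106
Check: goods available $20,285 = COGS $12,179 + ending $8,106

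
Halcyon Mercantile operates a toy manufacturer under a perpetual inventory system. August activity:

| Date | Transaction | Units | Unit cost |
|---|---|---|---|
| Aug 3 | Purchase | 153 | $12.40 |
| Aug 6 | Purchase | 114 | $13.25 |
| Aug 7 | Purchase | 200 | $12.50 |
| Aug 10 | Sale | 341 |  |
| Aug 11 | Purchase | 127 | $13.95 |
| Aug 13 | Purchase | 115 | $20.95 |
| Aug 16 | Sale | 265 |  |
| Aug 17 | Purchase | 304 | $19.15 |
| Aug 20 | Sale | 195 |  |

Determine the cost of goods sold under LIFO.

Aug 10, 341 sold [LIFO — newest first]: 200 @ $12.50 + 114 @ $13.25 + 27 @ $12.40 = $4,345.30
Aug 16, 265 sold [LIFO — newest first]: 115 @ $20.95 + 127 @ $13.95 + 23 @ $12.40 = $4,466.10
Aug 20, 195 sold [LIFO — newest first]: 195 @ $19.15 = $3,734.25
Total COGS = $4,345.30 + $4,466.10 + $3,734.25 = $12,545.65
Ending inventory: 103 @ $12.40 + 109 @ $19.15 = $3,364.55

COGS = $12,545.65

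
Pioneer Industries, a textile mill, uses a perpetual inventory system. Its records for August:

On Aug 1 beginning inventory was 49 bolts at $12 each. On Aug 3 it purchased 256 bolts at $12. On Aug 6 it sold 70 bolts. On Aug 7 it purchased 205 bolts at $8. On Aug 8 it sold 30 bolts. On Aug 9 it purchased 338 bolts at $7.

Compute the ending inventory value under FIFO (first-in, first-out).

Aug 6, 70 sold [FIFO — oldest first]: 49 @ $12 + 21 @ $12 = $840
Aug 8, 30 sold [FIFO — oldest first]: 30 @ $12 = $360
Total COGS = $840 + $360 = $1,200
Ending inventory: 205 @ $12 + 205 @ $8 + 338 @ $7 = $6,466

Ending inventory = $6,466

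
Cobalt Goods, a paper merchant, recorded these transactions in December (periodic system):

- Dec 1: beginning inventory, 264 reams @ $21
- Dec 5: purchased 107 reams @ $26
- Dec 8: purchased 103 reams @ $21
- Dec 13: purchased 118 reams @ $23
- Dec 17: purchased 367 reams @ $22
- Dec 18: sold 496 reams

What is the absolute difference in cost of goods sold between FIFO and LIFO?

FIFO COGS: 264 @ $21 + 107 @ $26 + 103 @ $21 + 22 @ $23 = $10,995
LIFO COGS: 367 @ $22 + 118 @ $23 + 11 @ $21 = $11,019
Difference = |$10,995 − $11,019| = $24

$24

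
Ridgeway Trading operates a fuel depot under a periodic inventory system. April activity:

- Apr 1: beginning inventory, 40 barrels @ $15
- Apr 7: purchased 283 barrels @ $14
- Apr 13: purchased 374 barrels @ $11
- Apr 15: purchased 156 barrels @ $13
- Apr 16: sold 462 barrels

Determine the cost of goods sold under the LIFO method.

Apr 16, 462 sold [LIFO — newest first]: 156 @ $13 + 306 @ $11 = $5,394
Ending inventory: 40 @ $15 + 283 @ $14 + 68 @ $11 = $5,310

COGS = $5,394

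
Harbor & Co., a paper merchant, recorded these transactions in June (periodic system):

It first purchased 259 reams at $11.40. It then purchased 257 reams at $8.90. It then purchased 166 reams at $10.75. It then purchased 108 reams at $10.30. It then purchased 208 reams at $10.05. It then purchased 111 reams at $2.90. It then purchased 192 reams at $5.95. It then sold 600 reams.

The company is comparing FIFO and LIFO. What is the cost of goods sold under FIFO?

COGS = $6,142.90

FIFO COGS: 259 @ $11.40 + 257 @ $8.90 + 84 @ $10.75 = $6,142.90
LIFO COGS: 192 @ $5.95 + 111 @ $2.90 + 208 @ $10.05 + 89 @ $10.30 = $4,471.40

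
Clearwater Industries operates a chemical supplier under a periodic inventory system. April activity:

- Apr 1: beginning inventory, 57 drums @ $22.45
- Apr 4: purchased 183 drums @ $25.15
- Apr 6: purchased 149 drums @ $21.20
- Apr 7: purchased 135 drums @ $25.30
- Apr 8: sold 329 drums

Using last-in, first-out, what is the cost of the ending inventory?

Apr 8, 329 sold [LIFO — newest first]: 135 @ $25.30 + 149 @ $21.20 + 45 @ $25.15 = $7,706.05
Ending inventory: 57 @ $22.45 + 138 @ $25.15 = $4,750.35

Ending inventory = $4,750.35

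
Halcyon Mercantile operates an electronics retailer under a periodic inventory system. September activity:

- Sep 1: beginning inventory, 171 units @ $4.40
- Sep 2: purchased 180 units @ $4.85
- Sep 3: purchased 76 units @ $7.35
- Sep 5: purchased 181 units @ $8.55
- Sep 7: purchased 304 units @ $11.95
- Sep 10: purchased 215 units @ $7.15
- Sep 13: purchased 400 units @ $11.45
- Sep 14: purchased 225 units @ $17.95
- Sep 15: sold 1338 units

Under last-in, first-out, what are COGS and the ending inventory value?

Sep 15, 1338 sold [LIFO — newest first]: 225 @ $17.95 + 400 @ $11.45 + 215 @ $7.15 + 304 @ $11.95 + 181 @ $8.55 + 13 @ $7.35 = $15,431.90
Ending inventory: 171 @ $4.40 + 180 @ $4.85 + 63 @ $7.35 = $2,088.45
Check: goods available $17,520.35 = COGS $15,431.90 + ending $2,088.45

COGS = $15,431.90; ending inventory = $2,088.45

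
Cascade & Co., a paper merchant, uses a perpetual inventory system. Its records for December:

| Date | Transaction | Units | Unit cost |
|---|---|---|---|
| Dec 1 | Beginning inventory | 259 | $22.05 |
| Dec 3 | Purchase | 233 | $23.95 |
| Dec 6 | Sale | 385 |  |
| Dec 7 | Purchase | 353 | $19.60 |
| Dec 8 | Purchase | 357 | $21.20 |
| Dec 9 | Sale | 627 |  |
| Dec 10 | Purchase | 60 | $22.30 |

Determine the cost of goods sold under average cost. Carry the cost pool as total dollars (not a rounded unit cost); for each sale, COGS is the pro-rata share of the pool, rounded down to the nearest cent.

After Dec 1: 259 on hand, pool $5,710.95 (≈ $22.0500 each)
After Dec 3: 492 on hand, pool $11,291.30 (≈ $22.9498 each)
Dec 6, sell 385: 385/492 × $11,291.30 → $8,835.67
After Dec 7: 460 on hand, pool $9,374.43 (≈ $20.3792 each)
After Dec 8: 817 on hand, pool $16,942.83 (≈ $20.7379 each)
Dec 9, sell 627: 627/817 × $16,942.83 → $13,002.63
After Dec 10: 250 on hand, pool $5,278.20 (≈ $21.1128 each)
Total COGS = $8,835.67 + $13,002.63 = $21,838.30
Ending inventory (cost pool remaining) = $5,278.20

COGS = $21,838.30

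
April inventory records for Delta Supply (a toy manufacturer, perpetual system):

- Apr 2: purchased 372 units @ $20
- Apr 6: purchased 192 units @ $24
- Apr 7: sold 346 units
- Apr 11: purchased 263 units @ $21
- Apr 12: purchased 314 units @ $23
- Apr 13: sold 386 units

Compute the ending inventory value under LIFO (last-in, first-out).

Ending inventory = $8,371

Apr 7, 346 sold [LIFO — newest first]: 192 @ $24 + 154 @ $20 = $7,688
Apr 13, 386 sold [LIFO — newest first]: 314 @ $23 + 72 @ $21 = $8,734
Total COGS = $7,688 + $8,734 = $16,422
Ending inventory: 218 @ $20 + 191 @ $21 = $8,371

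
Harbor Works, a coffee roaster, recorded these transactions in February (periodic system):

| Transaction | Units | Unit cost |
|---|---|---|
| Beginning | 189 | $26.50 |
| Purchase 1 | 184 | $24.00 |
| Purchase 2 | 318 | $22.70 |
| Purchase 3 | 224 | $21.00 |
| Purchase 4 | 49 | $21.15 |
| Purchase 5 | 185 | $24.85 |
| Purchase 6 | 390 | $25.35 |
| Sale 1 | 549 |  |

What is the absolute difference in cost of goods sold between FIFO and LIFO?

$417.95

FIFO COGS: 189 @ $26.50 + 184 @ $24.00 + 176 @ $22.70 = $13,419.70
LIFO COGS: 390 @ $25.35 + 159 @ $24.85 = $13,837.65
Difference = |$13,419.70 − $13,837.65| = $417.95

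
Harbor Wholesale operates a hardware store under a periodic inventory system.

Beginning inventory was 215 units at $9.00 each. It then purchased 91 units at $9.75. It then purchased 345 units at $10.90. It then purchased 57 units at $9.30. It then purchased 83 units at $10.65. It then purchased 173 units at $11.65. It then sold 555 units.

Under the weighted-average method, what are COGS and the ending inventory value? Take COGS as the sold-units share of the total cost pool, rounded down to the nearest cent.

Sale 1, sell 555: 555/964 × $10,012.25 → $5,764.31
Ending inventory (cost pool remaining) = $4,247.94
Check: goods available $10,012.25 = COGS $5,764.31 + ending $4,247.94

COGS = $5,764.31; ending inventory = $4,247.94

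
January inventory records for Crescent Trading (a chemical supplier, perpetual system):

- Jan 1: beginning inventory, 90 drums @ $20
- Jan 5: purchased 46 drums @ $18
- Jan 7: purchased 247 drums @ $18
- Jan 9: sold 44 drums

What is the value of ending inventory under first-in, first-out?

Ending inventory = $6,194

Jan 9, 44 sold [FIFO — oldest first]: 44 @ $20 = $880
Ending inventory: 46 @ $20 + 46 @ $18 + 247 @ $18 = $6,194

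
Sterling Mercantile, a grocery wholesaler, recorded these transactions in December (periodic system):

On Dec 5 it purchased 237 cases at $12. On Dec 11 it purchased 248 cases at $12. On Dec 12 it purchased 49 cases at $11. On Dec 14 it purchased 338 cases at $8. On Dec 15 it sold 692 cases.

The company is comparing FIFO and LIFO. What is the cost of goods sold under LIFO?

FIFO COGS: 237 @ $12 + 248 @ $12 + 49 @ $11 + 158 @ $8 = $7,623
LIFO COGS: 338 @ $8 + 49 @ $11 + 248 @ $12 + 57 @ $12 = $6,903

COGS = $6,903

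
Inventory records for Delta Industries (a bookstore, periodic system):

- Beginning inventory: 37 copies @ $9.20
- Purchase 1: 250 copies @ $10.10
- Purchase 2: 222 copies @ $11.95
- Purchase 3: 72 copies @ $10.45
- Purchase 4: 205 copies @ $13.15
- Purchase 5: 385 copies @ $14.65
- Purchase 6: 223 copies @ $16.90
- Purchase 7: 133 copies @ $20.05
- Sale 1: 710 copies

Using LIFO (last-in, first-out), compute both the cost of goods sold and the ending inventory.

COGS = $11,621.45; ending inventory = $9,420.60

Sale 1 (710) [LIFO — newest first]: 133 @ $20.05 + 223 @ $16.90 + 354 @ $14.65 = $11,621.45
Ending inventory: 37 @ $9.20 + 250 @ $10.10 + 222 @ $11.95 + 72 @ $10.45 + 205 @ $13.15 + 31 @ $14.65 = $9,420.60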